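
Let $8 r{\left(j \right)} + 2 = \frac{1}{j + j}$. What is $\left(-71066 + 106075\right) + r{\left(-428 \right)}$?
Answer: $\frac{239739919}{6848} \approx 35009.0$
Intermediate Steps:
$r{\left(j \right)} = - \frac{1}{4} + \frac{1}{16 j}$ ($r{\left(j \right)} = - \frac{1}{4} + \frac{1}{8 \left(j + j\right)} = - \frac{1}{4} + \frac{1}{8 \cdot 2 j} = - \frac{1}{4} + \frac{\frac{1}{2} \frac{1}{j}}{8} = - \frac{1}{4} + \frac{1}{16 j}$)
$\left(-71066 + 106075\right) + r{\left(-428 \right)} = \left(-71066 + 106075\right) + \frac{1 - -1712}{16 \left(-428\right)} = 35009 + \frac{1}{16} \left(- \frac{1}{428}\right) \left(1 + 1712\right) = 35009 + \frac{1}{16} \left(- \frac{1}{428}\right) 1713 = 35009 - \frac{1713}{6848} = \frac{239739919}{6848}$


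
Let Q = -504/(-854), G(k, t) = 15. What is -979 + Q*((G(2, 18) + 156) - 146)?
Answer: -58819/61 ≈ -964.25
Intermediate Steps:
Q = 36/61 (Q = -504*(-1/854) = 36/61 ≈ 0.59016)
-979 + Q*((G(2, 18) + 156) - 146) = -979 + 36*((15 + 156) - 146)/61 = -979 + 36*(171 - 146)/61 = -979 + (36/61)*25 = -979 + 900/61 = -58819/61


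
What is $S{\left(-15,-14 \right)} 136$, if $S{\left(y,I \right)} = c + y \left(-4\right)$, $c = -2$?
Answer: $7888$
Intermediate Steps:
$S{\left(y,I \right)} = -2 - 4 y$ ($S{\left(y,I \right)} = -2 + y \left(-4\right) = -2 - 4 y$)
$S{\left(-15,-14 \right)} 136 = \left(-2 - -60\right) 136 = \left(-2 + 60\right) 136 = 58 \cdot 136 = 7888$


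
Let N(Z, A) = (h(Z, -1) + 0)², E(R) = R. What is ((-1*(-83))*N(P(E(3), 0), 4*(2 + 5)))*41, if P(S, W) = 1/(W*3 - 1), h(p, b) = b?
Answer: 3403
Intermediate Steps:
P(S, W) = 1/(-1 + 3*W) (P(S, W) = 1/(3*W - 1) = 1/(-1 + 3*W))
N(Z, A) = 1 (N(Z, A) = (-1 + 0)² = (-1)² = 1)
((-1*(-83))*N(P(E(3), 0), 4*(2 + 5)))*41 = (-1*(-83)*1)*41 = (83*1)*41 = 83*41 = 3403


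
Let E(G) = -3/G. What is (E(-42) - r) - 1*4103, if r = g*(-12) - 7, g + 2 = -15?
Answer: -60199/14 ≈ -4299.9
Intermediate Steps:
g = -17 (g = -2 - 15 = -17)
r = 197 (r = -17*(-12) - 7 = 204 - 7 = 197)
(E(-42) - r) - 1*4103 = (-3/(-42) - 1*197) - 1*4103 = (-3*(-1/42) - 197) - 4103 = (1/14 - 197) - 4103 = -2757/14 - 4103 = -60199/14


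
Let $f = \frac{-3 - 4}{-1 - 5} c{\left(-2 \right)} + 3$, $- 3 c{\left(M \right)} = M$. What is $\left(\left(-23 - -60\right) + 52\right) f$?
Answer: $\frac{3026}{9} \approx 336.22$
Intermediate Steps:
$c{\left(M \right)} = - \frac{M}{3}$
$f = \frac{34}{9}$ ($f = \frac{-3 - 4}{-1 - 5} \left(\left(- \frac{1}{3}\right) \left(-2\right)\right) + 3 = - \frac{7}{-6} \cdot \frac{2}{3} + 3 = \left(-7\right) \left(- \frac{1}{6}\right) \frac{2}{3} + 3 = \frac{7}{6} \cdot \frac{2}{3} + 3 = \frac{7}{9} + 3 = \frac{34}{9} \approx 3.7778$)
$\left(\left(-23 - -60\right) + 52\right) f = \left(\left(-23 - -60\right) + 52\right) \frac{34}{9} = \left(\left(-23 + 60\right) + 52\right) \frac{34}{9} = \left(37 + 52\right) \frac{34}{9} = 89 \cdot \frac{34}{9} = \frac{3026}{9}$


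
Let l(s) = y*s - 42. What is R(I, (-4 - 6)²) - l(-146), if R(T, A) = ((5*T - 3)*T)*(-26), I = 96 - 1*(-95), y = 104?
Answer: -4712406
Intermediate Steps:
I = 191 (I = 96 + 95 = 191)
l(s) = -42 + 104*s (l(s) = 104*s - 42 = -42 + 104*s)
R(T, A) = -26*T*(-3 + 5*T) (R(T, A) = ((-3 + 5*T)*T)*(-26) = (T*(-3 + 5*T))*(-26) = -26*T*(-3 + 5*T))
R(I, (-4 - 6)²) - l(-146) = 26*191*(3 - 5*191) - (-42 + 104*(-146)) = 26*191*(3 - 955) - (-42 - 15184) = 26*191*(-952) - 1*(-15226) = -4727632 + 15226 = -4712406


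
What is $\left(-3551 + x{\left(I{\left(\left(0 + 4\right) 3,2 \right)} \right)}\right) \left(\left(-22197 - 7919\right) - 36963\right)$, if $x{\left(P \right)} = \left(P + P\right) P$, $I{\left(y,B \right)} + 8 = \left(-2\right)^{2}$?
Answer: $236051001$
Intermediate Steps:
$I{\left(y,B \right)} = -4$ ($I{\left(y,B \right)} = -8 + \left(-2\right)^{2} = -8 + 4 = -4$)
$x{\left(P \right)} = 2 P^{2}$ ($x{\left(P \right)} = 2 P P = 2 P^{2}$)
$\left(-3551 + x{\left(I{\left(\left(0 + 4\right) 3,2 \right)} \right)}\right) \left(\left(-22197 - 7919\right) - 36963\right) = \left(-3551 + 2 \left(-4\right)^{2}\right) \left(\left(-22197 - 7919\right) - 36963\right) = \left(-3551 + 2 \cdot 16\right) \left(\left(-22197 - 7919\right) - 36963\right) = \left(-3551 + 32\right) \left(-30116 - 36963\right) = \left(-3519\right) \left(-67079\right) = 236051001$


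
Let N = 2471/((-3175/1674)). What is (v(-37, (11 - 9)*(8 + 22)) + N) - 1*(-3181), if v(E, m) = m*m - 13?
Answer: 17351946/3175 ≈ 5465.2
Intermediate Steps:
v(E, m) = -13 + m**2 (v(E, m) = m**2 - 13 = -13 + m**2)
N = -4136454/3175 (N = 2471/((-3175*1/1674)) = 2471/(-3175/1674) = 2471*(-1674/3175) = -4136454/3175 ≈ -1302.8)
(v(-37, (11 - 9)*(8 + 22)) + N) - 1*(-3181) = ((-13 + ((11 - 9)*(8 + 22))**2) - 4136454/3175) - 1*(-3181) = ((-13 + (2*30)**2) - 4136454/3175) + 3181 = ((-13 + 60**2) - 4136454/3175) + 3181 = ((-13 + 3600) - 4136454/3175) + 3181 = (3587 - 4136454/3175) + 3181 = 7252271/3175 + 3181 = 17351946/3175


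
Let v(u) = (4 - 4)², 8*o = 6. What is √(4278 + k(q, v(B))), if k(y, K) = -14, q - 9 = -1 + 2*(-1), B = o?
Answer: 2*√1066 ≈ 65.299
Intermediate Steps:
o = ¾ (o = (⅛)*6 = ¾ ≈ 0.75000)
B = ¾ ≈ 0.75000
q = 6 (q = 9 + (-1 + 2*(-1)) = 9 + (-1 - 2) = 9 - 3 = 6)
v(u) = 0 (v(u) = 0² = 0)
√(4278 + k(q, v(B))) = √(4278 - 14) = √4264 = 2*√1066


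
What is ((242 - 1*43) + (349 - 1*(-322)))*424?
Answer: 368880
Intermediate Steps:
((242 - 1*43) + (349 - 1*(-322)))*424 = ((242 - 43) + (349 + 322))*424 = (199 + 671)*424 = 870*424 = 368880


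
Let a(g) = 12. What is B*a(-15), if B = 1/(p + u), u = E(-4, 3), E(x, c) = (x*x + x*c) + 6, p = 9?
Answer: 12/19 ≈ 0.63158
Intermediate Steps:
E(x, c) = 6 + x**2 + c*x (E(x, c) = (x**2 + c*x) + 6 = 6 + x**2 + c*x)
u = 10 (u = 6 + (-4)**2 + 3*(-4) = 6 + 16 - 12 = 10)
B = 1/19 (B = 1/(9 + 10) = 1/19 ≈ 0.052632)
B*a(-15) = (1/19)*12 = 12/19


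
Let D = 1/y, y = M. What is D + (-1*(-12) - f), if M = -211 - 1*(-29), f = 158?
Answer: -26573/182 ≈ -146.01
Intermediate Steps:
M = -182 (M = -211 + 29 = -182)
y = -182
D = -1/182 (D = 1/(-182) = -1/182 ≈ -0.0054945)
D + (-1*(-12) - f) = -1/182 + (-1*(-12) - 1*158) = -1/182 + (12 - 158) = -1/182 - 146 = -26573/182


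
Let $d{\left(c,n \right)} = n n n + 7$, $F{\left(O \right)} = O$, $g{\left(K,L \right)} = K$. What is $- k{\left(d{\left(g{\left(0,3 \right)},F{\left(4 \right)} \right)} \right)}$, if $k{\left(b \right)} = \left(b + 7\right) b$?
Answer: $-5538$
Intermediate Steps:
$d{\left(c,n \right)} = 7 + n^{3}$ ($d{\left(c,n \right)} = n^{2} n + 7 = n^{3} + 7 = 7 + n^{3}$)
$k{\left(b \right)} = b \left(7 + b\right)$ ($k{\left(b \right)} = \left(7 + b\right) b = b \left(7 + b\right)$)
$- k{\left(d{\left(g{\left(0,3 \right)},F{\left(4 \right)} \right)} \right)} = - \left(7 + 4^{3}\right) \left(7 + \left(7 + 4^{3}\right)\right) = - \left(7 + 64\right) \left(7 + \left(7 + 64\right)\right) = - 71 \left(7 + 71\right) = - 71 \cdot 78 = \left(-1\right) 5538 = -5538$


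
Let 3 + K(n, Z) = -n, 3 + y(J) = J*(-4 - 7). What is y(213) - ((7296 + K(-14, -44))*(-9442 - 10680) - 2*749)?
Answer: 147030606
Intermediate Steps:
y(J) = -3 - 11*J (y(J) = -3 + J*(-4 - 7) = -3 + J*(-11) = -3 - 11*J)
K(n, Z) = -3 - n
y(213) - ((7296 + K(-14, -44))*(-9442 - 10680) - 2*749) = (-3 - 11*213) - ((7296 + (-3 - 1*(-14)))*(-9442 - 10680) - 2*749) = (-3 - 2343) - ((7296 + (-3 + 14))*(-20122) - 1498) = -2346 - ((7296 + 11)*(-20122) - 1498) = -2346 - (7307*(-20122) - 1498) = -2346 - (-147031454 - 1498) = -2346 - 1*(-147032952) = -2346 + 147032952 = 147030606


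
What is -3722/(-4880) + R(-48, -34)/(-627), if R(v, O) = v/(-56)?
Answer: 2717763/3569720 ≈ 0.76134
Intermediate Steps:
R(v, O) = -v/56 (R(v, O) = v*(-1/56) = -v/56)
-3722/(-4880) + R(-48, -34)/(-627) = -3722/(-4880) - 1/56*(-48)/(-627) = -3722*(-1/4880) + (6/7)*(-1/627) = 1861/2440 - 2/1463 = 2717763/3569720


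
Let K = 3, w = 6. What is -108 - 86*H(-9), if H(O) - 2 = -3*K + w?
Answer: -22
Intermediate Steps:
H(O) = -1 (H(O) = 2 + (-3*3 + 6) = 2 + (-9 + 6) = 2 - 3 = -1)
-108 - 86*H(-9) = -108 - 86*(-1) = -108 + 86 = -22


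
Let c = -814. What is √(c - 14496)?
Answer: I*√15310 ≈ 123.73*I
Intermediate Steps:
√(c - 14496) = √(-814 - 14496) = √(-15310) = I*√15310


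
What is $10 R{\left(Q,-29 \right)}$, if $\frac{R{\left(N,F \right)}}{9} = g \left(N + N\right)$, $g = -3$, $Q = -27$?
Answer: $14580$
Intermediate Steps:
$R{\left(N,F \right)} = - 54 N$ ($R{\left(N,F \right)} = 9 \left(- 3 \left(N + N\right)\right) = 9 \left(- 3 \cdot 2 N\right) = 9 \left(- 6 N\right) = - 54 N$)
$10 R{\left(Q,-29 \right)} = 10 \left(\left(-54\right) \left(-27\right)\right) = 10 \cdot 1458 = 14580$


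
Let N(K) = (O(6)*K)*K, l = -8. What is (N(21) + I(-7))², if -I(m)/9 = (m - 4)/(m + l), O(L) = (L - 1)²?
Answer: 3035128464/25 ≈ 1.2141e+8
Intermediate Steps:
O(L) = (-1 + L)²
N(K) = 25*K² (N(K) = ((-1 + 6)²*K)*K = (5²*K)*K = (25*K)*K = 25*K²)
I(m) = -9*(-4 + m)/(-8 + m) (I(m) = -9*(m - 4)/(m - 8) = -9*(-4 + m)/(-8 + m))
(N(21) + I(-7))² = (25*21² + 9*(4 - 1*(-7))/(-8 - 7))² = (25*441 + 9*(4 + 7)/(-15))² = (11025 + 9*(-1/15)*11)² = (11025 - 33/5)² = (55092/5)² = 3035128464/25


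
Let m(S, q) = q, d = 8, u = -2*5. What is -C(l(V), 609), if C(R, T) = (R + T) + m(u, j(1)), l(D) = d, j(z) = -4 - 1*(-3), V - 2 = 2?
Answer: -616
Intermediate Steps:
V = 4 (V = 2 + 2 = 4)
j(z) = -1 (j(z) = -4 + 3 = -1)
u = -10
l(D) = 8
C(R, T) = -1 + R + T (C(R, T) = (R + T) - 1 = -1 + R + T)
-C(l(V), 609) = -(-1 + 8 + 609) = -1*616 = -616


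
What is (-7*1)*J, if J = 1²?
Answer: -7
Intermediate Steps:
J = 1
(-7*1)*J = -7*1*1 = -7*1 = -7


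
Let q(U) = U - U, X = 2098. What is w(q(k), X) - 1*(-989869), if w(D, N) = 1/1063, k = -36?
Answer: 1052230748/1063 ≈ 9.8987e+5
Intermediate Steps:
q(U) = 0
w(D, N) = 1/1063
w(q(k), X) - 1*(-989869) = 1/1063 - 1*(-989869) = 1/1063 + 989869 = 1052230748/1063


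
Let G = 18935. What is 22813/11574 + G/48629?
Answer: 189789581/80404578 ≈ 2.3604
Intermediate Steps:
22813/11574 + G/48629 = 22813/11574 + 18935/48629 = 22813*(1/11574) + 18935*(1/48629) = 22813/11574 + 2705/6947 = 189789581/80404578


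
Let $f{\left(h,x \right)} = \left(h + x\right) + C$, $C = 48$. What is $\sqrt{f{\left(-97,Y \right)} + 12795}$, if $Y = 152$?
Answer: $\sqrt{12898} \approx 113.57$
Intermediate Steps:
$f{\left(h,x \right)} = 48 + h + x$ ($f{\left(h,x \right)} = \left(h + x\right) + 48 = 48 + h + x$)
$\sqrt{f{\left(-97,Y \right)} + 12795} = \sqrt{\left(48 - 97 + 152\right) + 12795} = \sqrt{103 + 12795} = \sqrt{12898}$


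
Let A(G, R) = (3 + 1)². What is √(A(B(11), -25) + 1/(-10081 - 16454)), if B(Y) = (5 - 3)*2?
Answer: √11265673065/26535 ≈ 4.0000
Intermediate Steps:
B(Y) = 4 (B(Y) = 2*2 = 4)
A(G, R) = 16 (A(G, R) = 4² = 16)
√(A(B(11), -25) + 1/(-10081 - 16454)) = √(16 + 1/(-10081 - 16454)) = √(16 + 1/(-26535)) = √(16 - 1/26535) = √(424559/26535) = √11265673065/26535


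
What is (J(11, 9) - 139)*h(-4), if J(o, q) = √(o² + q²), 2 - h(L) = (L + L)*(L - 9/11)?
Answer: 55878/11 - 402*√202/11 ≈ 4560.4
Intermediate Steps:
h(L) = 2 - 2*L*(-9/11 + L) (h(L) = 2 - (L + L)*(L - 9/11) = 2 - 2*L*(L - 9*1/11) = 2 - 2*L*(L - 9/11) = 2 - 2*L*(-9/11 + L))
(J(11, 9) - 139)*h(-4) = (√(11² + 9²) - 139)*(2 - 2*(-4)² + (18/11)*(-4)) = (√(121 + 81) - 139)*(2 - 2*16 - 72/11) = (√202 - 139)*(2 - 32 - 72/11) = (-139 + √202)*(-402/11) = 55878/11 - 402*√202/11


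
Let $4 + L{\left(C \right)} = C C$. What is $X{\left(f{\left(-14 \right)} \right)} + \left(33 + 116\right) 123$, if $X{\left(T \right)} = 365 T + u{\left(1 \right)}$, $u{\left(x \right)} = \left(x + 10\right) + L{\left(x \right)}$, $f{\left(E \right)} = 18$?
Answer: $24905$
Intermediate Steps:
$L{\left(C \right)} = -4 + C^{2}$ ($L{\left(C \right)} = -4 + C C = -4 + C^{2}$)
$u{\left(x \right)} = 6 + x + x^{2}$ ($u{\left(x \right)} = \left(x + 10\right) + \left(-4 + x^{2}\right) = \left(10 + x\right) + \left(-4 + x^{2}\right) = 6 + x + x^{2}$)
$X{\left(T \right)} = 8 + 365 T$ ($X{\left(T \right)} = 365 T + \left(6 + 1 + 1^{2}\right) = 365 T + \left(6 + 1 + 1\right) = 365 T + 8 = 8 + 365 T$)
$X{\left(f{\left(-14 \right)} \right)} + \left(33 + 116\right) 123 = \left(8 + 365 \cdot 18\right) + \left(33 + 116\right) 123 = \left(8 + 6570\right) + 149 \cdot 123 = 6578 + 18327 = 24905$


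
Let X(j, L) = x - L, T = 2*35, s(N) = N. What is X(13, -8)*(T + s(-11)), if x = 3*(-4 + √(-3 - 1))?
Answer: -236 + 354*I ≈ -236.0 + 354.0*I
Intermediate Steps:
T = 70
x = -12 + 6*I (x = 3*(-4 + √(-4)) = 3*(-4 + 2*I) = -12 + 6*I ≈ -12.0 + 6.0*I)
X(j, L) = -12 - L + 6*I (X(j, L) = (-12 + 6*I) - L = -12 - L + 6*I)
X(13, -8)*(T + s(-11)) = (-12 - 1*(-8) + 6*I)*(70 - 11) = (-12 + 8 + 6*I)*59 = (-4 + 6*I)*59 = -236 + 354*I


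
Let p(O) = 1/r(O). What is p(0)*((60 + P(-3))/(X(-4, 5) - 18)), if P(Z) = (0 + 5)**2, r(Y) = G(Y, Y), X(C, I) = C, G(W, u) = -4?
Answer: 85/88 ≈ 0.96591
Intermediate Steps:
r(Y) = -4
P(Z) = 25 (P(Z) = 5**2 = 25)
p(O) = -1/4 (p(O) = 1/(-4) = -1/4)
p(0)*((60 + P(-3))/(X(-4, 5) - 18)) = -(60 + 25)/(4*(-4 - 18)) = -85/(4*(-22)) = -85*(-1)/(4*22) = -1/4*(-85/22) = 85/88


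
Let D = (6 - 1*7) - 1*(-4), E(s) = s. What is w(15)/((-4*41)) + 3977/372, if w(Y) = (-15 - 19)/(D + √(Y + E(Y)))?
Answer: 1138237/106764 + 17*√30/1722 ≈ 10.715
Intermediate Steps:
D = 3 (D = (6 - 7) + 4 = -1 + 4 = 3)
w(Y) = -34/(3 + √2*√Y) (w(Y) = (-15 - 19)/(3 + √(Y + Y)) = -34/(3 + √(2*Y)) = -34/(3 + √2*√Y))
w(15)/((-4*41)) + 3977/372 = (-34/(3 + √2*√15))/((-4*41)) + 3977/372 = -34/(3 + √30)/(-164) + 3977*(1/372) = -34/(3 + √30)*(-1/164) + 3977/372 = 17/(82*(3 + √30)) + 3977/372 = 3977/372 + 17/(82*(3 + √30))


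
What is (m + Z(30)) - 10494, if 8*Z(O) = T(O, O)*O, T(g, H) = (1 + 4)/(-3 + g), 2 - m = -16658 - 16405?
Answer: 812581/36 ≈ 22572.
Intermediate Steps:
m = 33065 (m = 2 - (-16658 - 16405) = 2 - 1*(-33063) = 2 + 33063 = 33065)
T(g, H) = 5/(-3 + g)
Z(O) = 5*O/(8*(-3 + O)) (Z(O) = ((5/(-3 + O))*O)/8 = (5*O/(-3 + O))/8 = 5*O/(8*(-3 + O)))
(m + Z(30)) - 10494 = (33065 + (5/8)*30/(-3 + 30)) - 10494 = (33065 + (5/8)*30/27) - 10494 = (33065 + (5/8)*30*(1/27)) - 10494 = (33065 + 25/36) - 10494 = 1190365/36 - 10494 = 812581/36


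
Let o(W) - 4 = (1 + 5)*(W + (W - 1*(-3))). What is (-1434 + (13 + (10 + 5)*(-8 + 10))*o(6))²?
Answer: 6801664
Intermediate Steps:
o(W) = 22 + 12*W (o(W) = 4 + (1 + 5)*(W + (W - 1*(-3))) = 4 + 6*(W + (W + 3)) = 4 + 6*(W + (3 + W)) = 4 + 6*(3 + 2*W) = 4 + (18 + 12*W) = 22 + 12*W)
(-1434 + (13 + (10 + 5)*(-8 + 10))*o(6))² = (-1434 + (13 + (10 + 5)*(-8 + 10))*(22 + 12*6))² = (-1434 + (13 + 15*2)*(22 + 72))² = (-1434 + (13 + 30)*94)² = (-1434 + 43*94)² = (-1434 + 4042)² = 2608² = 6801664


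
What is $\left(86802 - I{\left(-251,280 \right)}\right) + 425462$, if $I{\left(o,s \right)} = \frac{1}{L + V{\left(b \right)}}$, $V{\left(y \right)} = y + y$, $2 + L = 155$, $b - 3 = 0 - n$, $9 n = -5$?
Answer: $\frac{738172415}{1441} \approx 5.1226 \cdot 10^{5}$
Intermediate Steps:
$n = - \frac{5}{9}$ ($n = \frac{1}{9} \left(-5\right) = - \frac{5}{9} \approx -0.55556$)
$b = \frac{32}{9}$ ($b = 3 + \left(0 - - \frac{5}{9}\right) = 3 + \left(0 + \frac{5}{9}\right) = 3 + \frac{5}{9} = \frac{32}{9} \approx 3.5556$)
$L = 153$ ($L = -2 + 155 = 153$)
$V{\left(y \right)} = 2 y$
$I{\left(o,s \right)} = \frac{9}{1441}$ ($I{\left(o,s \right)} = \frac{1}{153 + 2 \cdot \frac{32}{9}} = \frac{1}{153 + \frac{64}{9}} = \frac{1}{\frac{1441}{9}} = \frac{9}{1441}$)
$\left(86802 - I{\left(-251,280 \right)}\right) + 425462 = \left(86802 - \frac{9}{1441}\right) + 425462 = \frac{125081673}{1441} + 425462 = \frac{738172415}{1441}$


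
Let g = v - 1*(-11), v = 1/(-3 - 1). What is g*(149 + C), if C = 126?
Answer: 11825/4 ≈ 2956.3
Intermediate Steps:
v = -¼ (v = 1/(-4) = -¼ ≈ -0.25000)
g = 43/4 (g = -¼ - 1*(-11) = -¼ + 11 = 43/4 ≈ 10.750)
g*(149 + C) = 43*(149 + 126)/4 = (43/4)*275 = 11825/4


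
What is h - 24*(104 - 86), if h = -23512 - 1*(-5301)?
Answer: -18643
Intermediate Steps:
h = -18211 (h = -23512 + 5301 = -18211)
h - 24*(104 - 86) = -18211 - 24*(104 - 86) = -18211 - 24*18 = -18211 - 432 = -18643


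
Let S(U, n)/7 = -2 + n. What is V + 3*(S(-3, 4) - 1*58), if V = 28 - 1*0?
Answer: -104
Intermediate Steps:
S(U, n) = -14 + 7*n (S(U, n) = 7*(-2 + n) = -14 + 7*n)
V = 28 (V = 28 + 0 = 28)
V + 3*(S(-3, 4) - 1*58) = 28 + 3*((-14 + 7*4) - 1*58) = 28 + 3*((-14 + 28) - 58) = 28 + 3*(14 - 58) = 28 + 3*(-44) = 28 - 132 = -104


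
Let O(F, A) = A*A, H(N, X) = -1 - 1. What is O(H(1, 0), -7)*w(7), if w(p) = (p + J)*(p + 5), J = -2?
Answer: 2940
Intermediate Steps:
H(N, X) = -2
O(F, A) = A²
w(p) = (-2 + p)*(5 + p) (w(p) = (p - 2)*(p + 5) = (-2 + p)*(5 + p))
O(H(1, 0), -7)*w(7) = (-7)²*(-10 + 7² + 3*7) = 49*(-10 + 49 + 21) = 49*60 = 2940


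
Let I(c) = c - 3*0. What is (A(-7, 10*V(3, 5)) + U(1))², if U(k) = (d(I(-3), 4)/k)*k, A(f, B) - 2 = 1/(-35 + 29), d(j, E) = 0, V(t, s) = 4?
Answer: 121/36 ≈ 3.3611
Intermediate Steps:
I(c) = c (I(c) = c + 0 = c)
A(f, B) = 11/6 (A(f, B) = 2 + 1/(-35 + 29) = 2 + 1/(-6) = 2 - ⅙ = 11/6)
U(k) = 0 (U(k) = (0/k)*k = 0*k = 0)
(A(-7, 10*V(3, 5)) + U(1))² = (11/6 + 0)² = (11/6)² = 121/36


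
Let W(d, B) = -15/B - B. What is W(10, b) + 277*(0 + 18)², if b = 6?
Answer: 179479/2 ≈ 89740.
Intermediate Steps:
W(d, B) = -B - 15/B
W(10, b) + 277*(0 + 18)² = (-1*6 - 15/6) + 277*(0 + 18)² = (-6 - 15*⅙) + 277*18² = (-6 - 5/2) + 277*324 = -17/2 + 89748 = 179479/2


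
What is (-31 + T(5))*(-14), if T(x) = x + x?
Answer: 294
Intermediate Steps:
T(x) = 2*x
(-31 + T(5))*(-14) = (-31 + 2*5)*(-14) = (-31 + 10)*(-14) = -21*(-14) = 294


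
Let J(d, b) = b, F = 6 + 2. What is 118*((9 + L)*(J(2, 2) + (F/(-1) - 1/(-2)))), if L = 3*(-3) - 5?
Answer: 3245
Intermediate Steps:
F = 8
L = -14 (L = -9 - 5 = -14)
118*((9 + L)*(J(2, 2) + (F/(-1) - 1/(-2)))) = 118*((9 - 14)*(2 + (8/(-1) - 1/(-2)))) = 118*(-5*(2 + (8*(-1) - 1*(-½)))) = 118*(-5*(2 + (-8 + ½))) = 118*(-5*(2 - 15/2)) = 118*(-5*(-11/2)) = 118*(55/2) = 3245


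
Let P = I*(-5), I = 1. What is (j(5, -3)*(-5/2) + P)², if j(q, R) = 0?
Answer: 25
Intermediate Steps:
P = -5 (P = 1*(-5) = -5)
(j(5, -3)*(-5/2) + P)² = (0*(-5/2) - 5)² = (0 - 5)² = (-5)² = 25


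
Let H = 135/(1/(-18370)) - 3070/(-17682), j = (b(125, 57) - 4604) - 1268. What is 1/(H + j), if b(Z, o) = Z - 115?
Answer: -8841/21977062357 ≈ -4.0228e-7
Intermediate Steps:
b(Z, o) = -115 + Z
j = -5862 (j = ((-115 + 125) - 4604) - 1268 = (10 - 4604) - 1268 = -4594 - 1268 = -5862)
H = -21925236415/8841 (H = 135/(-1/18370) - 3070*(-1/17682) = 135*(-18370) + 1535/8841 = -2479950 + 1535/8841 = -21925236415/8841 ≈ -2.4799e+6)
1/(H + j) = 1/(-21925236415/8841 - 5862) = 1/(-21977062357/8841) = -8841/21977062357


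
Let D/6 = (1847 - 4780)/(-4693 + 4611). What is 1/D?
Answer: 41/8799 ≈ 0.0046596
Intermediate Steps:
D = 8799/41 (D = 6*((1847 - 4780)/(-4693 + 4611)) = 6*(-2933/(-82)) = 6*(-2933*(-1/82)) = 6*(2933/82) = 8799/41 ≈ 214.61)
1/D = 1/(8799/41) = 41/8799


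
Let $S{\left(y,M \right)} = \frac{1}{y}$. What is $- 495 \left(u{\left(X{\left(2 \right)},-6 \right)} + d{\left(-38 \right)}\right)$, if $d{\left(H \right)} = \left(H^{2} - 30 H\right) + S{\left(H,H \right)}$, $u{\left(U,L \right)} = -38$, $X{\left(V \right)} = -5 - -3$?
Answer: $- \frac{47889765}{38} \approx -1.2603 \cdot 10^{6}$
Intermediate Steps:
$X{\left(V \right)} = -2$ ($X{\left(V \right)} = -5 + 3 = -2$)
$d{\left(H \right)} = \frac{1}{H} + H^{2} - 30 H$ ($d{\left(H \right)} = \left(H^{2} - 30 H\right) + \frac{1}{H} = \frac{1}{H} + H^{2} - 30 H$)
$- 495 \left(u{\left(X{\left(2 \right)},-6 \right)} + d{\left(-38 \right)}\right) = - 495 \left(-38 + \frac{1 + \left(-38\right)^{2} \left(-30 - 38\right)}{-38}\right) = - 495 \left(-38 - \frac{1 + 1444 \left(-68\right)}{38}\right) = - 495 \left(-38 - \frac{1 - 98192}{38}\right) = - 495 \left(-38 - - \frac{98191}{38}\right) = - 495 \left(-38 + \frac{98191}{38}\right) = \left(-495\right) \frac{96747}{38} = - \frac{47889765}{38}$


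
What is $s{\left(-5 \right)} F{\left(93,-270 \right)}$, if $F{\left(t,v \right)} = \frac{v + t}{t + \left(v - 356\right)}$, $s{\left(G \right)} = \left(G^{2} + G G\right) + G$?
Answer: $\frac{7965}{533} \approx 14.944$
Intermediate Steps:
$s{\left(G \right)} = G + 2 G^{2}$ ($s{\left(G \right)} = \left(G^{2} + G^{2}\right) + G = 2 G^{2} + G = G + 2 G^{2}$)
$F{\left(t,v \right)} = \frac{t + v}{-356 + t + v}$ ($F{\left(t,v \right)} = \frac{t + v}{t + \left(-356 + v\right)} = \frac{t + v}{-356 + t + v}$)
$s{\left(-5 \right)} F{\left(93,-270 \right)} = - 5 \left(1 + 2 \left(-5\right)\right) \frac{93 - 270}{-356 + 93 - 270} = - 5 \left(1 - 10\right) \frac{1}{-533} \left(-177\right) = \left(-5\right) \left(-9\right) \left(\left(- \frac{1}{533}\right) \left(-177\right)\right) = 45 \cdot \frac{177}{533} = \frac{7965}{533}$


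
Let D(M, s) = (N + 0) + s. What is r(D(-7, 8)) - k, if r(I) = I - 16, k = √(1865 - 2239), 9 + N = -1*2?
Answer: -19 - I*√374 ≈ -19.0 - 19.339*I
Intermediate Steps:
N = -11 (N = -9 - 1*2 = -9 - 2 = -11)
k = I*√374 (k = √(-374) = I*√374 ≈ 19.339*I)
D(M, s) = -11 + s (D(M, s) = (-11 + 0) + s = -11 + s)
r(I) = -16 + I
r(D(-7, 8)) - k = (-16 + (-11 + 8)) - I*√374 = (-16 - 3) - I*√374 = -19 - I*√374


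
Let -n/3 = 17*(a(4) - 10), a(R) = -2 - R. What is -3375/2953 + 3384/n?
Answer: 301623/100402 ≈ 3.0042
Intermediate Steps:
n = 816 (n = -51*((-2 - 1*4) - 10) = -51*((-2 - 4) - 10) = -51*(-6 - 10) = -51*(-16) = -3*(-272) = 816)
-3375/2953 + 3384/n = -3375/2953 + 3384/816 = -3375*1/2953 + 3384*(1/816) = -3375/2953 + 141/34 = 301623/100402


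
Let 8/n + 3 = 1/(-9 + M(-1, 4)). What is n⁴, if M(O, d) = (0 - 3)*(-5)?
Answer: 5308416/83521 ≈ 63.558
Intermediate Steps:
M(O, d) = 15 (M(O, d) = -3*(-5) = 15)
n = -48/17 (n = 8/(-3 + 1/(-9 + 15)) = 8/(-3 + 1/6) = 8/(-3 + ⅙) = 8/(-17/6) = 8*(-6/17) = -48/17 ≈ -2.8235)
n⁴ = (-48/17)⁴ = 5308416/83521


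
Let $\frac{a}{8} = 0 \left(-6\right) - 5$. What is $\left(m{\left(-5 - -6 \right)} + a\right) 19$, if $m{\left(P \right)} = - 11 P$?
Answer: $-969$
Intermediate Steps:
$a = -40$ ($a = 8 \left(0 \left(-6\right) - 5\right) = 8 \left(0 - 5\right) = 8 \left(-5\right) = -40$)
$\left(m{\left(-5 - -6 \right)} + a\right) 19 = \left(- 11 \left(-5 - -6\right) - 40\right) 19 = \left(- 11 \left(-5 + 6\right) - 40\right) 19 = \left(\left(-11\right) 1 - 40\right) 19 = \left(-11 - 40\right) 19 = \left(-51\right) 19 = -969$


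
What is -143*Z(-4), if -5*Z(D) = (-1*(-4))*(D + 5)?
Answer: 572/5 ≈ 114.40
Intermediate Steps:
Z(D) = -4 - 4*D/5 (Z(D) = -(-1*(-4))*(D + 5)/5 = -4*(5 + D)/5 = -(20 + 4*D)/5 = -4 - 4*D/5)
-143*Z(-4) = -143*(-4 - 4/5*(-4)) = -143*(-4 + 16/5) = -143*(-4/5) = 572/5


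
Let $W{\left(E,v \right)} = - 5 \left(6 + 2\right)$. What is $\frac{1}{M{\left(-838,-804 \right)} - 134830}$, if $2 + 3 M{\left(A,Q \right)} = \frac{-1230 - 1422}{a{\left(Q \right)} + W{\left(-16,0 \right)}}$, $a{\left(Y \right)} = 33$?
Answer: $- \frac{21}{2828792} \approx -7.4237 \cdot 10^{-6}$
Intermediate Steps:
$W{\left(E,v \right)} = -40$ ($W{\left(E,v \right)} = \left(-5\right) 8 = -40$)
$M{\left(A,Q \right)} = \frac{2638}{21}$ ($M{\left(A,Q \right)} = - \frac{2}{3} + \frac{\left(-1230 - 1422\right) \frac{1}{33 - 40}}{3} = - \frac{2}{3} + \frac{\left(-2652\right) \frac{1}{-7}}{3} = - \frac{2}{3} + \frac{\left(-2652\right) \left(- \frac{1}{7}\right)}{3} = - \frac{2}{3} + \frac{1}{3} \cdot \frac{2652}{7} = - \frac{2}{3} + \frac{884}{7} = \frac{2638}{21}$)
$\frac{1}{M{\left(-838,-804 \right)} - 134830} = \frac{1}{\frac{2638}{21} - 134830} = \frac{1}{- \frac{2828792}{21}} = - \frac{21}{2828792}$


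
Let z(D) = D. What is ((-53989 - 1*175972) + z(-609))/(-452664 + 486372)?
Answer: -115285/16854 ≈ -6.8402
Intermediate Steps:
((-53989 - 1*175972) + z(-609))/(-452664 + 486372) = ((-53989 - 1*175972) - 609)/(-452664 + 486372) = ((-53989 - 175972) - 609)/33708 = (-229961 - 609)*(1/33708) = -230570*1/33708 = -115285/16854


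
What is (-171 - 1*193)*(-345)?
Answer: 125580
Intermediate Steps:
(-171 - 1*193)*(-345) = (-171 - 193)*(-345) = -364*(-345) = 125580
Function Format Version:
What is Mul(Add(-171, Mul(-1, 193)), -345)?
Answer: 125580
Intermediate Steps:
Mul(Add(-171, Mul(-1, 193)), -345) = Mul(Add(-171, -193), -345) = Mul(-364, -345) = 125580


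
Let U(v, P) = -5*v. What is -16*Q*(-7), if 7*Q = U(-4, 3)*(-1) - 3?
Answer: -368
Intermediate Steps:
Q = -23/7 (Q = (-5*(-4)*(-1) - 3)/7 = (20*(-1) - 3)/7 = (-20 - 3)/7 = (1/7)*(-23) = -23/7 ≈ -3.2857)
-16*Q*(-7) = -16*(-23/7)*(-7) = (368/7)*(-7) = -368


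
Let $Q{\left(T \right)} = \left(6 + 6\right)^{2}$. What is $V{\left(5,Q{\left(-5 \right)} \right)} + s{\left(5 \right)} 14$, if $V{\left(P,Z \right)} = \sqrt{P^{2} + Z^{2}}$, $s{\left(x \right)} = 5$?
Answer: $70 + \sqrt{20761} \approx 214.09$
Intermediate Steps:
$Q{\left(T \right)} = 144$ ($Q{\left(T \right)} = 12^{2} = 144$)
$V{\left(5,Q{\left(-5 \right)} \right)} + s{\left(5 \right)} 14 = \sqrt{5^{2} + 144^{2}} + 5 \cdot 14 = \sqrt{25 + 20736} + 70 = \sqrt{20761} + 70 = 70 + \sqrt{20761}$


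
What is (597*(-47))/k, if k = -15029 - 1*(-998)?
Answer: 9353/4677 ≈ 1.9998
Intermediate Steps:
k = -14031 (k = -15029 + 998 = -14031)
(597*(-47))/k = (597*(-47))/(-14031) = -28059*(-1/14031) = 9353/4677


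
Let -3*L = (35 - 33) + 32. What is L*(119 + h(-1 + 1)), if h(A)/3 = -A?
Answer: -4046/3 ≈ -1348.7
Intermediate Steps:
L = -34/3 (L = -((35 - 33) + 32)/3 = -(2 + 32)/3 = -1/3*34 = -34/3 ≈ -11.333)
h(A) = -3*A (h(A) = 3*(-A) = -3*A)
L*(119 + h(-1 + 1)) = -34*(119 - 3*(-1 + 1))/3 = -34*(119 - 3*0)/3 = -34*(119 + 0)/3 = -34/3*119 = -4046/3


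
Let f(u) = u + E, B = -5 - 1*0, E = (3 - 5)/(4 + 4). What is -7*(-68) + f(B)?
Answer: 1883/4 ≈ 470.75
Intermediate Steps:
E = -¼ (E = -2/8 = -2*⅛ = -¼ ≈ -0.25000)
B = -5 (B = -5 + 0 = -5)
f(u) = -¼ + u (f(u) = u - ¼ = -¼ + u)
-7*(-68) + f(B) = -7*(-68) + (-¼ - 5) = 476 - 21/4 = 1883/4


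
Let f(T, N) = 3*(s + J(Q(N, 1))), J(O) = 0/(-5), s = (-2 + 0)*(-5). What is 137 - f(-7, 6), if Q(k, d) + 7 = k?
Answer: 107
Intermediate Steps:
Q(k, d) = -7 + k
s = 10 (s = -2*(-5) = 10)
J(O) = 0 (J(O) = 0*(-⅕) = 0)
f(T, N) = 30 (f(T, N) = 3*(10 + 0) = 3*10 = 30)
137 - f(-7, 6) = 137 - 1*30 = 137 - 30 = 107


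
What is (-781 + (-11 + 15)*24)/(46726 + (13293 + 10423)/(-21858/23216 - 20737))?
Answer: -164897327125/11247888948822 ≈ -0.014660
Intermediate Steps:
(-781 + (-11 + 15)*24)/(46726 + (13293 + 10423)/(-21858/23216 - 20737)) = (-781 + 4*24)/(46726 + 23716/(-21858*1/23216 - 20737)) = (-781 + 96)/(46726 + 23716/(-10929/11608 - 20737)) = -685/(46726 + 23716/(-240726025/11608)) = -685/(46726 + 23716*(-11608/240726025)) = -685/(46726 - 275295328/240726025) = -685/11247888948822/240726025 = -685*240726025/11247888948822 = -164897327125/11247888948822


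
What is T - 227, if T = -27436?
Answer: -27663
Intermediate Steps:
T - 227 = -27436 - 227 = -27663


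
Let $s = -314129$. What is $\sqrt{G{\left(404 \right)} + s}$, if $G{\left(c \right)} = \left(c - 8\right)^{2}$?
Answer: $i \sqrt{157313} \approx 396.63 i$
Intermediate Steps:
$G{\left(c \right)} = \left(-8 + c\right)^{2}$
$\sqrt{G{\left(404 \right)} + s} = \sqrt{\left(-8 + 404\right)^{2} - 314129} = \sqrt{396^{2} - 314129} = \sqrt{156816 - 314129} = \sqrt{-157313} = i \sqrt{157313}$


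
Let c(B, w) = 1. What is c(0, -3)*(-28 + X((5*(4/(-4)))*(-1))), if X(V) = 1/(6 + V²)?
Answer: -867/31 ≈ -27.968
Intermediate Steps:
c(0, -3)*(-28 + X((5*(4/(-4)))*(-1))) = 1*(-28 + 1/(6 + ((5*(4/(-4)))*(-1))²)) = 1*(-28 + 1/(6 + ((5*(4*(-¼)))*(-1))²)) = 1*(-28 + 1/(6 + ((5*(-1))*(-1))²)) = 1*(-28 + 1/(6 + (-5*(-1))²)) = 1*(-28 + 1/(6 + 5²)) = 1*(-28 + 1/(6 + 25)) = 1*(-28 + 1/31) = 1*(-867/31) = -867/31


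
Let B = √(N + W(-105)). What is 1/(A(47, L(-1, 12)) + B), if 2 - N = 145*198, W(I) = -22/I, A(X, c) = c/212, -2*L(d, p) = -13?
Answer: 578760/541902050513 - 179776*I*√316503390/541902050513 ≈ 1.068e-6 - 0.005902*I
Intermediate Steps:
L(d, p) = 13/2 (L(d, p) = -½*(-13) = 13/2)
A(X, c) = c/212 (A(X, c) = c*(1/212) = c/212)
N = -28708 (N = 2 - 145*198 = 2 - 1*28710 = 2 - 28710 = -28708)
B = I*√316503390/105 (B = √(-28708 - 22/(-105)) = √(-28708 - 22*(-1/105)) = √(-28708 + 22/105) = √(-3014318/105) = I*√316503390/105 ≈ 169.43*I)
1/(A(47, L(-1, 12)) + B) = 1/((1/212)*(13/2) + I*√316503390/105) = 1/(13/424 + I*√316503390/105)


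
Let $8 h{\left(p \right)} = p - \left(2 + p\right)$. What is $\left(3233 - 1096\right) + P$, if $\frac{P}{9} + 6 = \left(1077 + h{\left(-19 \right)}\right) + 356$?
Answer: $\frac{59911}{4} \approx 14978.0$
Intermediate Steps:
$h{\left(p \right)} = - \frac{1}{4}$ ($h{\left(p \right)} = \frac{p - \left(2 + p\right)}{8} = \frac{1}{8} \left(-2\right) = - \frac{1}{4}$)
$P = \frac{51363}{4}$ ($P = -54 + 9 \left(\left(1077 - \frac{1}{4}\right) + 356\right) = -54 + 9 \left(\frac{4307}{4} + 356\right) = -54 + 9 \cdot \frac{5731}{4} = -54 + \frac{51579}{4} = \frac{51363}{4} \approx 12841.0$)
$\left(3233 - 1096\right) + P = \left(3233 - 1096\right) + \frac{51363}{4} = 2137 + \frac{51363}{4} = \frac{59911}{4}$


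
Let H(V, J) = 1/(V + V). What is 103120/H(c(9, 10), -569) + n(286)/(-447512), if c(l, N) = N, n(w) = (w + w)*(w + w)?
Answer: 682654158/331 ≈ 2.0624e+6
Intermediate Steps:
n(w) = 4*w² (n(w) = (2*w)*(2*w) = 4*w²)
H(V, J) = 1/(2*V)
103120/H(c(9, 10), -569) + n(286)/(-447512) = 103120/(((½)/10)) + (4*286²)/(-447512) = 103120/(((½)*(⅒))) + (4*81796)*(-1/447512) = 103120/(1/20) + 327184*(-1/447512) = 103120*20 - 242/331 = 2062400 - 242/331 = 682654158/331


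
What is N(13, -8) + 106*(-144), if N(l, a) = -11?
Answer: -15275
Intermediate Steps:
N(13, -8) + 106*(-144) = -11 + 106*(-144) = -11 - 15264 = -15275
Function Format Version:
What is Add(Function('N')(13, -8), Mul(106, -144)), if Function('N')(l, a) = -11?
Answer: -15275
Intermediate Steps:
Add(Function('N')(13, -8), Mul(106, -144)) = Add(-11, Mul(106, -144)) = Add(-11, -15264) = -15275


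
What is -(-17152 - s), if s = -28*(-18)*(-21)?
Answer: 6568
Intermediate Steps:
s = -10584 (s = 504*(-21) = -10584)
-(-17152 - s) = -(-17152 - 1*(-10584)) = -(-17152 + 10584) = -1*(-6568) = 6568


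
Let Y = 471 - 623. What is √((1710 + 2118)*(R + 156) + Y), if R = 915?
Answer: 2*√1024909 ≈ 2024.8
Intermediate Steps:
Y = -152
√((1710 + 2118)*(R + 156) + Y) = √((1710 + 2118)*(915 + 156) - 152) = √(3828*1071 - 152) = √(4099788 - 152) = √4099636 = 2*√1024909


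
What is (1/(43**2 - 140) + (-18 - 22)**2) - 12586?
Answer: -18775073/1709 ≈ -10986.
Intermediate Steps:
(1/(43**2 - 140) + (-18 - 22)**2) - 12586 = (1/(1849 - 140) + (-40)**2) - 12586 = (1/1709 + 1600) - 12586 = 2734401/1709 - 12586 = -18775073/1709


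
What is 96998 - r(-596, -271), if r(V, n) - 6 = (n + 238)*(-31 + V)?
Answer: 76301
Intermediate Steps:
r(V, n) = 6 + (-31 + V)*(238 + n) (r(V, n) = 6 + (n + 238)*(-31 + V) = 6 + (238 + n)*(-31 + V) = 6 + (-31 + V)*(238 + n))
96998 - r(-596, -271) = 96998 - (-7372 - 31*(-271) + 238*(-596) - 596*(-271)) = 96998 - (-7372 + 8401 - 141848 + 161516) = 96998 - 1*20697 = 96998 - 20697 = 76301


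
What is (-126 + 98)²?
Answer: 784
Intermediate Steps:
(-126 + 98)² = (-28)² = 784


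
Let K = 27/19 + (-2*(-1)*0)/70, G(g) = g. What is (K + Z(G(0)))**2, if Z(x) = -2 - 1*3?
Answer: 4624/361 ≈ 12.809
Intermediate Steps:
Z(x) = -5 (Z(x) = -2 - 3 = -5)
K = 27/19 (K = 27*(1/19) + (2*0)*(1/70) = 27/19 + 0*(1/70) = 27/19 + 0 = 27/19 ≈ 1.4211)
(K + Z(G(0)))**2 = (27/19 - 5)**2 = (-68/19)**2 = 4624/361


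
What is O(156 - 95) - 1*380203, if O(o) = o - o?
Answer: -380203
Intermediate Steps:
O(o) = 0
O(156 - 95) - 1*380203 = 0 - 1*380203 = 0 - 380203 = -380203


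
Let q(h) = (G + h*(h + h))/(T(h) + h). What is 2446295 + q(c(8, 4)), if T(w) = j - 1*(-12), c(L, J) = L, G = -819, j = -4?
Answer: 39140029/16 ≈ 2.4463e+6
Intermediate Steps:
T(w) = 8 (T(w) = -4 - 1*(-12) = -4 + 12 = 8)
q(h) = (-819 + 2*h²)/(8 + h) (q(h) = (-819 + h*(h + h))/(8 + h) = (-819 + h*(2*h))/(8 + h) = (-819 + 2*h²)/(8 + h))
2446295 + q(c(8, 4)) = 2446295 + (-819 + 2*8²)/(8 + 8) = 2446295 + (-819 + 2*64)/16 = 2446295 + (-819 + 128)/16 = 2446295 + (1/16)*(-691) = 2446295 - 691/16 = 39140029/16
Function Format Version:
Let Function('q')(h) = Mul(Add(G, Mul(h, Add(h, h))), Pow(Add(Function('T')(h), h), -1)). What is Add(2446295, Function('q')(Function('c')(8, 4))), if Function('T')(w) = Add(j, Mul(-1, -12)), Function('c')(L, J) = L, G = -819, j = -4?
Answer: Rational(39140029, 16) ≈ 2.4463e+6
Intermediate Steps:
Function('T')(w) = 8 (Function('T')(w) = Add(-4, Mul(-1, -12)) = Add(-4, 12) = 8)
Function('q')(h) = Mul(Pow(Add(8, h), -1), Add(-819, Mul(2, Pow(h, 2)))) (Function('q')(h) = Mul(Add(-819, Mul(h, Add(h, h))), Pow(Add(8, h), -1)) = Mul(Add(-819, Mul(h, Mul(2, h))), Pow(Add(8, h), -1)) = Mul(Add(-819, Mul(2, Pow(h, 2))), Pow(Add(8, h), -1)) = Mul(Pow(Add(8, h), -1), Add(-819, Mul(2, Pow(h, 2)))))
Add(2446295, Function('q')(Function('c')(8, 4))) = Add(2446295, Mul(Pow(Add(8, 8), -1), Add(-819, Mul(2, Pow(8, 2))))) = Add(2446295, Mul(Pow(16, -1), Add(-819, Mul(2, 64)))) = Add(2446295, Mul(Rational(1, 16), Add(-819, 128))) = Add(2446295, Mul(Rational(1, 16), -691)) = Add(2446295, Rational(-691, 16)) = Rational(39140029, 16)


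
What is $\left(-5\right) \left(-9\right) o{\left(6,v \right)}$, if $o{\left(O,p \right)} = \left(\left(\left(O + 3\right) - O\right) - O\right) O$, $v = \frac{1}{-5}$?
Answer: $-810$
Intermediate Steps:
$v = - \frac{1}{5} \approx -0.2$
$o{\left(O,p \right)} = O \left(3 - O\right)$ ($o{\left(O,p \right)} = \left(\left(\left(3 + O\right) - O\right) - O\right) O = \left(3 - O\right) O = O \left(3 - O\right)$)
$\left(-5\right) \left(-9\right) o{\left(6,v \right)} = \left(-5\right) \left(-9\right) 6 \left(3 - 6\right) = 45 \cdot 6 \left(3 - 6\right) = 45 \cdot 6 \left(-3\right) = 45 \left(-18\right) = -810$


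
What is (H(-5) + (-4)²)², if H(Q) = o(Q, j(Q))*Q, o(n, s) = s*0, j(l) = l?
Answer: 256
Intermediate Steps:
o(n, s) = 0
H(Q) = 0 (H(Q) = 0*Q = 0)
(H(-5) + (-4)²)² = (0 + (-4)²)² = (0 + 16)² = 16² = 256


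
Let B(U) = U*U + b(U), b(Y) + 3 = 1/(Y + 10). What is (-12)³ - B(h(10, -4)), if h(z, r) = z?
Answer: -36501/20 ≈ -1825.1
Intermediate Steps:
b(Y) = -3 + 1/(10 + Y) (b(Y) = -3 + 1/(Y + 10) = -3 + 1/(10 + Y))
B(U) = U² + (-29 - 3*U)/(10 + U) (B(U) = U*U + (-29 - 3*U)/(10 + U) = U² + (-29 - 3*U)/(10 + U))
(-12)³ - B(h(10, -4)) = (-12)³ - (-29 - 3*10 + 10²*(10 + 10))/(10 + 10) = -1728 - (-29 - 30 + 100*20)/20 = -1728 - (-29 - 30 + 2000)/20 = -1728 - 1941/20 = -36501/20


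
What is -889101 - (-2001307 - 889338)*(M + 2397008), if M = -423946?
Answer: 5703420915889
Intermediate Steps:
-889101 - (-2001307 - 889338)*(M + 2397008) = -889101 - (-2001307 - 889338)*(-423946 + 2397008) = -889101 - (-2890645)*1973062 = -889101 - 1*(-5703421804990) = -889101 + 5703421804990 = 5703420915889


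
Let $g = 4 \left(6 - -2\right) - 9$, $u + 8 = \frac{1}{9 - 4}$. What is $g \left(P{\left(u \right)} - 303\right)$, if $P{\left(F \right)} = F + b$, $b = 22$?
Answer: $- \frac{33212}{5} \approx -6642.4$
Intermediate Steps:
$u = - \frac{39}{5}$ ($u = -8 + \frac{1}{9 - 4} = -8 + \frac{1}{5} = - \frac{39}{5} \approx -7.8$)
$P{\left(F \right)} = 22 + F$ ($P{\left(F \right)} = F + 22 = 22 + F$)
$g = 23$ ($g = 4 \left(6 + 2\right) - 9 = 4 \cdot 8 - 9 = 32 - 9 = 23$)
$g \left(P{\left(u \right)} - 303\right) = 23 \left(\left(22 - \frac{39}{5}\right) - 303\right) = 23 \left(\frac{71}{5} - 303\right) = 23 \left(- \frac{1444}{5}\right) = - \frac{33212}{5}$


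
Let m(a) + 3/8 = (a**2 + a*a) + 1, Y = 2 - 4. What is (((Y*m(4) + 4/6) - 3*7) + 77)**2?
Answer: 10609/144 ≈ 73.674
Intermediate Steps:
Y = -2
m(a) = 5/8 + 2*a**2 (m(a) = -3/8 + ((a**2 + a*a) + 1) = -3/8 + ((a**2 + a**2) + 1) = -3/8 + (2*a**2 + 1) = -3/8 + (1 + 2*a**2) = 5/8 + 2*a**2)
(((Y*m(4) + 4/6) - 3*7) + 77)**2 = (((-2*(5/8 + 2*4**2) + 4/6) - 3*7) + 77)**2 = (((-2*(5/8 + 2*16) + 4*(1/6)) - 21) + 77)**2 = (((-2*(5/8 + 32) + 2/3) - 21) + 77)**2 = (((-2*261/8 + 2/3) - 21) + 77)**2 = (((-261/4 + 2/3) - 21) + 77)**2 = ((-775/12 - 21) + 77)**2 = (-1027/12 + 77)**2 = (-103/12)**2 = 10609/144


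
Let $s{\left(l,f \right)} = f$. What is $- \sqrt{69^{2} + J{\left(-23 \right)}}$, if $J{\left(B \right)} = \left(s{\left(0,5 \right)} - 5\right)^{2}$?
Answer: $-69$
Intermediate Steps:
$J{\left(B \right)} = 0$ ($J{\left(B \right)} = \left(5 - 5\right)^{2} = 0^{2} = 0$)
$- \sqrt{69^{2} + J{\left(-23 \right)}} = - \sqrt{69^{2} + 0} = - \sqrt{4761 + 0} = - \sqrt{4761} = \left(-1\right) 69 = -69$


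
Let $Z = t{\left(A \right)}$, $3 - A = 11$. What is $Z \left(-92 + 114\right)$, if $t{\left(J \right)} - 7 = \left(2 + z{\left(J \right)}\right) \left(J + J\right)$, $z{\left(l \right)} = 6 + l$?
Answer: $154$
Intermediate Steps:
$A = -8$ ($A = 3 - 11 = -8$)
$t{\left(J \right)} = 7 + 2 J \left(8 + J\right)$ ($t{\left(J \right)} = 7 + \left(2 + \left(6 + J\right)\right) \left(J + J\right) = 7 + \left(8 + J\right) 2 J = 7 + 2 J \left(8 + J\right)$)
$Z = 7$ ($Z = 7 + 2 \left(-8\right)^{2} + 16 \left(-8\right) = 7 + 2 \cdot 64 - 128 = 7 + 128 - 128 = 7$)
$Z \left(-92 + 114\right) = 7 \left(-92 + 114\right) = 7 \cdot 22 = 154$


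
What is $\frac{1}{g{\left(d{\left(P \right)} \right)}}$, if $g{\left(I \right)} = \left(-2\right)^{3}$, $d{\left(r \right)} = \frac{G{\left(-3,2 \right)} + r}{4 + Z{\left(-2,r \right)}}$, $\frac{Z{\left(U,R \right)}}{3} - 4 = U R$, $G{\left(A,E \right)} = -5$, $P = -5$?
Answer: $- \frac{1}{8} \approx -0.125$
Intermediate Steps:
$Z{\left(U,R \right)} = 12 + 3 R U$ ($Z{\left(U,R \right)} = 12 + 3 U R = 12 + 3 R U$)
$d{\left(r \right)} = \frac{-5 + r}{16 - 6 r}$ ($d{\left(r \right)} = \frac{-5 + r}{4 + \left(12 + 3 r \left(-2\right)\right)} = \frac{-5 + r}{4 - \left(-12 + 6 r\right)} = \frac{-5 + r}{16 - 6 r}$)
$g{\left(I \right)} = -8$
$\frac{1}{g{\left(d{\left(P \right)} \right)}} = \frac{1}{-8} = - \frac{1}{8}$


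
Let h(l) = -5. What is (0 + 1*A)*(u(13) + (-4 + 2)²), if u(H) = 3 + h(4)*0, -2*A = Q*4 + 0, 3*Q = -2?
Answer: 28/3 ≈ 9.3333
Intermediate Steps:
Q = -⅔ (Q = (⅓)*(-2) = -⅔ ≈ -0.66667)
A = 4/3 (A = -(-⅔*4 + 0)/2 = -(-8/3 + 0)/2 = -½*(-8/3) = 4/3 ≈ 1.3333)
u(H) = 3 (u(H) = 3 - 5*0 = 3 + 0 = 3)
(0 + 1*A)*(u(13) + (-4 + 2)²) = (0 + 1*(4/3))*(3 + (-4 + 2)²) = (0 + 4/3)*(3 + (-2)²) = 4*(3 + 4)/3 = (4/3)*7 = 28/3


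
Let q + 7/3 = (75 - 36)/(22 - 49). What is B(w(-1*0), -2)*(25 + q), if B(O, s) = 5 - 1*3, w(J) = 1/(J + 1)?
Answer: 382/9 ≈ 42.444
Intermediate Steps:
w(J) = 1/(1 + J)
B(O, s) = 2 (B(O, s) = 5 - 3 = 2)
q = -34/9 (q = -7/3 + (75 - 36)/(22 - 49) = -7/3 + 39/(-27) = -7/3 + 39*(-1/27) = -7/3 - 13/9 = -34/9 ≈ -3.7778)
B(w(-1*0), -2)*(25 + q) = 2*(25 - 34/9) = 2*(191/9) = 382/9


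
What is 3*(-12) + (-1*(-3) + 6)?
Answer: -27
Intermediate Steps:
3*(-12) + (-1*(-3) + 6) = -36 + (3 + 6) = -36 + 9 = -27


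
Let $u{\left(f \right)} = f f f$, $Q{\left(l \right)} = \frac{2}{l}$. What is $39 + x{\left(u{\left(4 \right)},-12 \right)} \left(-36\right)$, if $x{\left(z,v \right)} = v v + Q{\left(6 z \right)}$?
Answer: $- \frac{82323}{16} \approx -5145.2$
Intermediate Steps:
$u{\left(f \right)} = f^{3}$ ($u{\left(f \right)} = f^{2} f = f^{3}$)
$x{\left(z,v \right)} = v^{2} + \frac{1}{3 z}$ ($x{\left(z,v \right)} = v v + \frac{2}{6 z} = v^{2} + 2 \frac{1}{6 z} = v^{2} + \frac{1}{3 z}$)
$39 + x{\left(u{\left(4 \right)},-12 \right)} \left(-36\right) = 39 + \left(\left(-12\right)^{2} + \frac{1}{3 \cdot 4^{3}}\right) \left(-36\right) = 39 + \left(144 + \frac{1}{3 \cdot 64}\right) \left(-36\right) = 39 + \left(144 + \frac{1}{3} \cdot \frac{1}{64}\right) \left(-36\right) = 39 + \left(144 + \frac{1}{192}\right) \left(-36\right) = 39 + \frac{27649}{192} \left(-36\right) = 39 - \frac{82947}{16} = - \frac{82323}{16}$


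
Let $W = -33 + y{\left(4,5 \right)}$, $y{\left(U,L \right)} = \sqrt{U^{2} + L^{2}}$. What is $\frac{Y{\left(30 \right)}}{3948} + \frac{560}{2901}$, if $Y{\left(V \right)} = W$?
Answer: $\frac{705049}{3817716} + \frac{\sqrt{41}}{3948} \approx 0.1863$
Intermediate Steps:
$y{\left(U,L \right)} = \sqrt{L^{2} + U^{2}}$
$W = -33 + \sqrt{41}$ ($W = -33 + \sqrt{5^{2} + 4^{2}} = -33 + \sqrt{25 + 16} = -33 + \sqrt{41} \approx -26.597$)
$Y{\left(V \right)} = -33 + \sqrt{41}$
$\frac{Y{\left(30 \right)}}{3948} + \frac{560}{2901} = \frac{-33 + \sqrt{41}}{3948} + \frac{560}{2901} = \left(-33 + \sqrt{41}\right) \frac{1}{3948} + 560 \cdot \frac{1}{2901} = \left(- \frac{11}{1316} + \frac{\sqrt{41}}{3948}\right) + \frac{560}{2901} = \frac{705049}{3817716} + \frac{\sqrt{41}}{3948}$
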